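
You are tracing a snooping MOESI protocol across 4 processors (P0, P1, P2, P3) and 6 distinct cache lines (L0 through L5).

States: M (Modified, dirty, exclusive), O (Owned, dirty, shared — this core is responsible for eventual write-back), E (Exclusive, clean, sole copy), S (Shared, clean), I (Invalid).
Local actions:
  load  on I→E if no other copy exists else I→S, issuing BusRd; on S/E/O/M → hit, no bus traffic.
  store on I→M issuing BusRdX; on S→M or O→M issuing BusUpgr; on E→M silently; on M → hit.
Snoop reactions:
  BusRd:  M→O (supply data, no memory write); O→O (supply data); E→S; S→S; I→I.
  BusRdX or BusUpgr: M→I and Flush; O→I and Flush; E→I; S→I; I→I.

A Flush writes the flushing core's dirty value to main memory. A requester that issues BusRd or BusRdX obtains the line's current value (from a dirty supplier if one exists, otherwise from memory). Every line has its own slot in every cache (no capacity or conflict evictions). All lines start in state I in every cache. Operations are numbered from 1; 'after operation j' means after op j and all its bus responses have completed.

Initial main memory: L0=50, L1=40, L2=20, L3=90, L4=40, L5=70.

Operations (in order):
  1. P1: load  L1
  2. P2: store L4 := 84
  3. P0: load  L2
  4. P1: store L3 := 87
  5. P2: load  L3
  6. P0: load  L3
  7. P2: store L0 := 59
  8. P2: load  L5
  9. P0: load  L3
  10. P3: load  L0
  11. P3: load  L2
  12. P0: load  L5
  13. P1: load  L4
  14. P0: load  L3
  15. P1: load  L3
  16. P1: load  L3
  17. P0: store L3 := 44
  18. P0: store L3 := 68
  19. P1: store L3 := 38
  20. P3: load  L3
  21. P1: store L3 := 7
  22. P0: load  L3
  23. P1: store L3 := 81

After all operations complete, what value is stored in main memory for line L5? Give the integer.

memory[L5] = 70

  op1 P1: load  L1 → I/E/I/I on L1; bus BusRd; mem=40
  op2 P2: store L4 := 84 → I/I/M/I on L4; bus BusRdX; mem=40
  op3 P0: load  L2 → E/I/I/I on L2; bus BusRd; mem=20
  op4 P1: store L3 := 87 → I/M/I/I on L3; bus BusRdX; mem=90
  op5 P2: load  L3 → I/O/S/I on L3; bus BusRd; mem=90
  op6 P0: load  L3 → S/O/S/I on L3; bus BusRd; mem=90
  op7 P2: store L0 := 59 → I/I/M/I on L0; bus BusRdX; mem=50
  op8 P2: load  L5 → I/I/E/I on L5; bus BusRd; mem=70
  op9 P0: load  L3 → S/O/S/I on L3; bus (none); mem=90
  op10 P3: load  L0 → I/I/O/S on L0; bus BusRd; mem=50
  op11 P3: load  L2 → S/I/I/S on L2; bus BusRd; mem=20
  op12 P0: load  L5 → S/I/S/I on L5; bus BusRd; mem=70
  op13 P1: load  L4 → I/S/O/I on L4; bus BusRd; mem=40
  op14 P0: load  L3 → S/O/S/I on L3; bus (none); mem=90
  op15 P1: load  L3 → S/O/S/I on L3; bus (none); mem=90
  op16 P1: load  L3 → S/O/S/I on L3; bus (none); mem=90
  op17 P0: store L3 := 44 → M/I/I/I on L3; bus BusUpgr Flush; mem=87
  op18 P0: store L3 := 68 → M/I/I/I on L3; bus (none); mem=87
  op19 P1: store L3 := 38 → I/M/I/I on L3; bus BusRdX Flush; mem=68
  op20 P3: load  L3 → I/O/I/S on L3; bus BusRd; mem=68
  op21 P1: store L3 := 7 → I/M/I/I on L3; bus BusUpgr; mem=68
  op22 P0: load  L3 → S/O/I/I on L3; bus BusRd; mem=68
  op23 P1: store L3 := 81 → I/M/I/I on L3; bus BusUpgr; mem=68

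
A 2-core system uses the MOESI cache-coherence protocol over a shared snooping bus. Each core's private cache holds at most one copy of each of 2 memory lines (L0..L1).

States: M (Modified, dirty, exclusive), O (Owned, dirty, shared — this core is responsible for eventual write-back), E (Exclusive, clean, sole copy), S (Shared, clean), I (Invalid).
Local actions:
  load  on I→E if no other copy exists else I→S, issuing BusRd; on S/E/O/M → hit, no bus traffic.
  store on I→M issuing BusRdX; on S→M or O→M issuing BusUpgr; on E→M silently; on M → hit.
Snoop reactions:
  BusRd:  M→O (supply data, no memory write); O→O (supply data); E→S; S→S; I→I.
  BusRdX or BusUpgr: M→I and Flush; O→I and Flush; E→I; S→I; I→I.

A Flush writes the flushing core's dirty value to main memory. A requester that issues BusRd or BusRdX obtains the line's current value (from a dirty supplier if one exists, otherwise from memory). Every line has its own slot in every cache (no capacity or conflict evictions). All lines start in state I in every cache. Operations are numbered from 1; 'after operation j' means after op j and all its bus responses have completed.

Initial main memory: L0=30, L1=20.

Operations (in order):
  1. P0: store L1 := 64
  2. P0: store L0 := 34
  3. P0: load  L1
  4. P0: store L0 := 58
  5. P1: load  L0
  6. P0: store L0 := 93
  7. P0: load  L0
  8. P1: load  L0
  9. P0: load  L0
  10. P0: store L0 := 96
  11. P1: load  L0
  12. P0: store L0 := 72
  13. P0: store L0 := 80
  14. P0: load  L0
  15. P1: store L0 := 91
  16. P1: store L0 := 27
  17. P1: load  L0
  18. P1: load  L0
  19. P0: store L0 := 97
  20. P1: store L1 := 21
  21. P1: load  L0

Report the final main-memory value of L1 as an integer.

memory[L1] = 64

step 1: P0: store L1 := 64  ⟶  MI  (L1)  txn=BusRdX  M[L1]=20
step 2: P0: store L0 := 34  ⟶  MI  (L0)  txn=BusRdX  M[L0]=30
step 3: P0: load  L1  ⟶  MI  (L1)  txn=∅  M[L1]=20
step 4: P0: store L0 := 58  ⟶  MI  (L0)  txn=∅  M[L0]=30
step 5: P1: load  L0  ⟶  OS  (L0)  txn=BusRd  M[L0]=30
step 6: P0: store L0 := 93  ⟶  MI  (L0)  txn=BusUpgr  M[L0]=30
step 7: P0: load  L0  ⟶  MI  (L0)  txn=∅  M[L0]=30
step 8: P1: load  L0  ⟶  OS  (L0)  txn=BusRd  M[L0]=30
step 9: P0: load  L0  ⟶  OS  (L0)  txn=∅  M[L0]=30
step 10: P0: store L0 := 96  ⟶  MI  (L0)  txn=BusUpgr  M[L0]=30
step 11: P1: load  L0  ⟶  OS  (L0)  txn=BusRd  M[L0]=30
step 12: P0: store L0 := 72  ⟶  MI  (L0)  txn=BusUpgr  M[L0]=30
step 13: P0: store L0 := 80  ⟶  MI  (L0)  txn=∅  M[L0]=30
step 14: P0: load  L0  ⟶  MI  (L0)  txn=∅  M[L0]=30
step 15: P1: store L0 := 91  ⟶  IM  (L0)  txn=BusRdX+Flush  M[L0]=80
step 16: P1: store L0 := 27  ⟶  IM  (L0)  txn=∅  M[L0]=80
step 17: P1: load  L0  ⟶  IM  (L0)  txn=∅  M[L0]=80
step 18: P1: load  L0  ⟶  IM  (L0)  txn=∅  M[L0]=80
step 19: P0: store L0 := 97  ⟶  MI  (L0)  txn=BusRdX+Flush  M[L0]=27
step 20: P1: store L1 := 21  ⟶  IM  (L1)  txn=BusRdX+Flush  M[L1]=64
step 21: P1: load  L0  ⟶  OS  (L0)  txn=BusRd  M[L0]=27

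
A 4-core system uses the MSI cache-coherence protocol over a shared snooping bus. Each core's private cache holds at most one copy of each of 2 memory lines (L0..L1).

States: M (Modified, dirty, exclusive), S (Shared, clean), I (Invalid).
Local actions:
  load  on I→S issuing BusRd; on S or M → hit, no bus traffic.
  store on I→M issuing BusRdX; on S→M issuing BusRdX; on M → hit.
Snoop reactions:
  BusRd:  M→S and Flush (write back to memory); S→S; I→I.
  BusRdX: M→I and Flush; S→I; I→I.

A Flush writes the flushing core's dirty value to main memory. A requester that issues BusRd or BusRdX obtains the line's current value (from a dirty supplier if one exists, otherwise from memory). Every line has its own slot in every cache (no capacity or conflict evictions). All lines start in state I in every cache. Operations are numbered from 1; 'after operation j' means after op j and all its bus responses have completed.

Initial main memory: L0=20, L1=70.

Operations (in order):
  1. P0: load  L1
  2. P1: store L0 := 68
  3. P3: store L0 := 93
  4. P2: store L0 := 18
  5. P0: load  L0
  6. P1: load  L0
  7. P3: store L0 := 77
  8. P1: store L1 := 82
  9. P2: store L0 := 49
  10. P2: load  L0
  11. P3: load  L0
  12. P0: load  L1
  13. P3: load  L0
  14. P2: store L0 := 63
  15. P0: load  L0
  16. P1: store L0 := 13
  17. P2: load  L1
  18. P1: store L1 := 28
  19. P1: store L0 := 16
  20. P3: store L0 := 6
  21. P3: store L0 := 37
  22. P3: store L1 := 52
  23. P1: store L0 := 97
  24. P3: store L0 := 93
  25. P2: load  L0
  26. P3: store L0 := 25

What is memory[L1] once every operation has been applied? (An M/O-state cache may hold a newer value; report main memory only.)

1. P0: load  L1  bus=[BusRd]  L1: P0=S P1=I P2=I P3=I  mem[L1]=70
2. P1: store L0 := 68  bus=[BusRdX]  L0: P0=I P1=M P2=I P3=I  mem[L0]=20
3. P3: store L0 := 93  bus=[BusRdX,Flush]  L0: P0=I P1=I P2=I P3=M  mem[L0]=68
4. P2: store L0 := 18  bus=[BusRdX,Flush]  L0: P0=I P1=I P2=M P3=I  mem[L0]=93
5. P0: load  L0  bus=[BusRd,Flush]  L0: P0=S P1=I P2=S P3=I  mem[L0]=18
6. P1: load  L0  bus=[BusRd]  L0: P0=S P1=S P2=S P3=I  mem[L0]=18
7. P3: store L0 := 77  bus=[BusRdX]  L0: P0=I P1=I P2=I P3=M  mem[L0]=18
8. P1: store L1 := 82  bus=[BusRdX]  L1: P0=I P1=M P2=I P3=I  mem[L1]=70
9. P2: store L0 := 49  bus=[BusRdX,Flush]  L0: P0=I P1=I P2=M P3=I  mem[L0]=77
10. P2: load  L0  bus=[-]  L0: P0=I P1=I P2=M P3=I  mem[L0]=77
11. P3: load  L0  bus=[BusRd,Flush]  L0: P0=I P1=I P2=S P3=S  mem[L0]=49
12. P0: load  L1  bus=[BusRd,Flush]  L1: P0=S P1=S P2=I P3=I  mem[L1]=82
13. P3: load  L0  bus=[-]  L0: P0=I P1=I P2=S P3=S  mem[L0]=49
14. P2: store L0 := 63  bus=[BusRdX]  L0: P0=I P1=I P2=M P3=I  mem[L0]=49
15. P0: load  L0  bus=[BusRd,Flush]  L0: P0=S P1=I P2=S P3=I  mem[L0]=63
16. P1: store L0 := 13  bus=[BusRdX]  L0: P0=I P1=M P2=I P3=I  mem[L0]=63
17. P2: load  L1  bus=[BusRd]  L1: P0=S P1=S P2=S P3=I  mem[L1]=82
18. P1: store L1 := 28  bus=[BusRdX]  L1: P0=I P1=M P2=I P3=I  mem[L1]=82
19. P1: store L0 := 16  bus=[-]  L0: P0=I P1=M P2=I P3=I  mem[L0]=63
20. P3: store L0 := 6  bus=[BusRdX,Flush]  L0: P0=I P1=I P2=I P3=M  mem[L0]=16
21. P3: store L0 := 37  bus=[-]  L0: P0=I P1=I P2=I P3=M  mem[L0]=16
22. P3: store L1 := 52  bus=[BusRdX,Flush]  L1: P0=I P1=I P2=I P3=M  mem[L1]=28
23. P1: store L0 := 97  bus=[BusRdX,Flush]  L0: P0=I P1=M P2=I P3=I  mem[L0]=37
24. P3: store L0 := 93  bus=[BusRdX,Flush]  L0: P0=I P1=I P2=I P3=M  mem[L0]=97
25. P2: load  L0  bus=[BusRd,Flush]  L0: P0=I P1=I P2=S P3=S  mem[L0]=93
26. P3: store L0 := 25  bus=[BusRdX]  L0: P0=I P1=I P2=I P3=M  mem[L0]=93

memory[L1] = 28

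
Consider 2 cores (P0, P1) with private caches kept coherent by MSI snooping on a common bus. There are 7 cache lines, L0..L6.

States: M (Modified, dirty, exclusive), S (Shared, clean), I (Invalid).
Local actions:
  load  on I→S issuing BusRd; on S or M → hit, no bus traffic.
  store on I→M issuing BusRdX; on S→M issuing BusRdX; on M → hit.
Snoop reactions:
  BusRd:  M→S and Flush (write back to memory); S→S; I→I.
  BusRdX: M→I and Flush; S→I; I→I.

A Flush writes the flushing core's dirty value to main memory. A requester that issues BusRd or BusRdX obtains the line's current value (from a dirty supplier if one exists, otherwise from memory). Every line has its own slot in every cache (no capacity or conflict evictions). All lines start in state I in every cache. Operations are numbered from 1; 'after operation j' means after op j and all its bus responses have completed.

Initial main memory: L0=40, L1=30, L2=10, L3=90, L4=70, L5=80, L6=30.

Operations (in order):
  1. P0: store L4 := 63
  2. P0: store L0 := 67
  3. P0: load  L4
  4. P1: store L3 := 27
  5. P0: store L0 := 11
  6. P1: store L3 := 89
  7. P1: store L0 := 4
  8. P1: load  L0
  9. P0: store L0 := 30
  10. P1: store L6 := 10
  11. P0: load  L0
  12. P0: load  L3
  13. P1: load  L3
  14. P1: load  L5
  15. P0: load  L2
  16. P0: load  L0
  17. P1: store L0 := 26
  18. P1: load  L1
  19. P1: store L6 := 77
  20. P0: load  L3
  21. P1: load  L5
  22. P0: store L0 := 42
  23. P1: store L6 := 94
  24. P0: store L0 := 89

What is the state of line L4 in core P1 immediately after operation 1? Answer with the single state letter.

[1] P0: store L4 := 63 | P0:M(63), P1:I | bus: BusRdX
[2] P0: store L0 := 67 | P0:M(67), P1:I | bus: BusRdX
[3] P0: load  L4 | P0:M(63), P1:I | bus: none
[4] P1: store L3 := 27 | P0:I, P1:M(27) | bus: BusRdX
[5] P0: store L0 := 11 | P0:M(11), P1:I | bus: none
[6] P1: store L3 := 89 | P0:I, P1:M(89) | bus: none
[7] P1: store L0 := 4 | P0:I, P1:M(4) | bus: BusRdX,Flush
[8] P1: load  L0 | P0:I, P1:M(4) | bus: none
[9] P0: store L0 := 30 | P0:M(30), P1:I | bus: BusRdX,Flush
[10] P1: store L6 := 10 | P0:I, P1:M(10) | bus: BusRdX
[11] P0: load  L0 | P0:M(30), P1:I | bus: none
[12] P0: load  L3 | P0:S(89), P1:S(89) | bus: BusRd,Flush
[13] P1: load  L3 | P0:S(89), P1:S(89) | bus: none
[14] P1: load  L5 | P0:I, P1:S(80) | bus: BusRd
[15] P0: load  L2 | P0:S(10), P1:I | bus: BusRd
[16] P0: load  L0 | P0:M(30), P1:I | bus: none
[17] P1: store L0 := 26 | P0:I, P1:M(26) | bus: BusRdX,Flush
[18] P1: load  L1 | P0:I, P1:S(30) | bus: BusRd
[19] P1: store L6 := 77 | P0:I, P1:M(77) | bus: none
[20] P0: load  L3 | P0:S(89), P1:S(89) | bus: none
[21] P1: load  L5 | P0:I, P1:S(80) | bus: none
[22] P0: store L0 := 42 | P0:M(42), P1:I | bus: BusRdX,Flush
[23] P1: store L6 := 94 | P0:I, P1:M(94) | bus: none
[24] P0: store L0 := 89 | P0:M(89), P1:I | bus: none

state = I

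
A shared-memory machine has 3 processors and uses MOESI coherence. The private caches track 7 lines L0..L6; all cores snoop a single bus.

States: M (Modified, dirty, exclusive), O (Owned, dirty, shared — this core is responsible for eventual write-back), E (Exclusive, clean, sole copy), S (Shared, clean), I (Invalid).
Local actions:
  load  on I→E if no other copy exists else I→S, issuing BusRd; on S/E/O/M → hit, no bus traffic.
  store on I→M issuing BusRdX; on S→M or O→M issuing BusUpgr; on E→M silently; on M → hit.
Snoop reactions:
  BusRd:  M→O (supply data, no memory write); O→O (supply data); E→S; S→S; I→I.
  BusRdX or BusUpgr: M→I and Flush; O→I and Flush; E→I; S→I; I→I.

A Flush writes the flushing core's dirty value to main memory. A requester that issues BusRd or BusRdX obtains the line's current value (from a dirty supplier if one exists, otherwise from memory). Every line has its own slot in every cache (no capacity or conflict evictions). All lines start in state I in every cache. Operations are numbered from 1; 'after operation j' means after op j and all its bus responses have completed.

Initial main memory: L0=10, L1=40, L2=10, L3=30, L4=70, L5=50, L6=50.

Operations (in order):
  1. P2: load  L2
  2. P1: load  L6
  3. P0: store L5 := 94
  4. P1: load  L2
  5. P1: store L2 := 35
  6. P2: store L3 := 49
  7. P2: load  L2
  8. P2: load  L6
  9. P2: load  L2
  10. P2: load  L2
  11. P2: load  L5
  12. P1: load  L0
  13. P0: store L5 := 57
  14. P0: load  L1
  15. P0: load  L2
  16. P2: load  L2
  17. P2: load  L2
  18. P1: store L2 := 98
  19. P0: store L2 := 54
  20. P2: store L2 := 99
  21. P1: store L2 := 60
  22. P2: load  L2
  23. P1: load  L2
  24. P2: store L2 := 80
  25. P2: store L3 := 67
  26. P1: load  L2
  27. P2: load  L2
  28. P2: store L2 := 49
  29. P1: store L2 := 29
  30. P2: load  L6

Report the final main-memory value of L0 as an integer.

memory[L0] = 10

[1] P2: load  L2 | P0:I, P1:I, P2:E(10) | bus: BusRd
[2] P1: load  L6 | P0:I, P1:E(50), P2:I | bus: BusRd
[3] P0: store L5 := 94 | P0:M(94), P1:I, P2:I | bus: BusRdX
[4] P1: load  L2 | P0:I, P1:S(10), P2:S(10) | bus: BusRd
[5] P1: store L2 := 35 | P0:I, P1:M(35), P2:I | bus: BusUpgr
[6] P2: store L3 := 49 | P0:I, P1:I, P2:M(49) | bus: BusRdX
[7] P2: load  L2 | P0:I, P1:O(35), P2:S(35) | bus: BusRd
[8] P2: load  L6 | P0:I, P1:S(50), P2:S(50) | bus: BusRd
[9] P2: load  L2 | P0:I, P1:O(35), P2:S(35) | bus: none
[10] P2: load  L2 | P0:I, P1:O(35), P2:S(35) | bus: none
[11] P2: load  L5 | P0:O(94), P1:I, P2:S(94) | bus: BusRd
[12] P1: load  L0 | P0:I, P1:E(10), P2:I | bus: BusRd
[13] P0: store L5 := 57 | P0:M(57), P1:I, P2:I | bus: BusUpgr
[14] P0: load  L1 | P0:E(40), P1:I, P2:I | bus: BusRd
[15] P0: load  L2 | P0:S(35), P1:O(35), P2:S(35) | bus: BusRd
[16] P2: load  L2 | P0:S(35), P1:O(35), P2:S(35) | bus: none
[17] P2: load  L2 | P0:S(35), P1:O(35), P2:S(35) | bus: none
[18] P1: store L2 := 98 | P0:I, P1:M(98), P2:I | bus: BusUpgr
[19] P0: store L2 := 54 | P0:M(54), P1:I, P2:I | bus: BusRdX,Flush
[20] P2: store L2 := 99 | P0:I, P1:I, P2:M(99) | bus: BusRdX,Flush
[21] P1: store L2 := 60 | P0:I, P1:M(60), P2:I | bus: BusRdX,Flush
[22] P2: load  L2 | P0:I, P1:O(60), P2:S(60) | bus: BusRd
[23] P1: load  L2 | P0:I, P1:O(60), P2:S(60) | bus: none
[24] P2: store L2 := 80 | P0:I, P1:I, P2:M(80) | bus: BusUpgr,Flush
[25] P2: store L3 := 67 | P0:I, P1:I, P2:M(67) | bus: none
[26] P1: load  L2 | P0:I, P1:S(80), P2:O(80) | bus: BusRd
[27] P2: load  L2 | P0:I, P1:S(80), P2:O(80) | bus: none
[28] P2: store L2 := 49 | P0:I, P1:I, P2:M(49) | bus: BusUpgr
[29] P1: store L2 := 29 | P0:I, P1:M(29), P2:I | bus: BusRdX,Flush
[30] P2: load  L6 | P0:I, P1:S(50), P2:S(50) | bus: none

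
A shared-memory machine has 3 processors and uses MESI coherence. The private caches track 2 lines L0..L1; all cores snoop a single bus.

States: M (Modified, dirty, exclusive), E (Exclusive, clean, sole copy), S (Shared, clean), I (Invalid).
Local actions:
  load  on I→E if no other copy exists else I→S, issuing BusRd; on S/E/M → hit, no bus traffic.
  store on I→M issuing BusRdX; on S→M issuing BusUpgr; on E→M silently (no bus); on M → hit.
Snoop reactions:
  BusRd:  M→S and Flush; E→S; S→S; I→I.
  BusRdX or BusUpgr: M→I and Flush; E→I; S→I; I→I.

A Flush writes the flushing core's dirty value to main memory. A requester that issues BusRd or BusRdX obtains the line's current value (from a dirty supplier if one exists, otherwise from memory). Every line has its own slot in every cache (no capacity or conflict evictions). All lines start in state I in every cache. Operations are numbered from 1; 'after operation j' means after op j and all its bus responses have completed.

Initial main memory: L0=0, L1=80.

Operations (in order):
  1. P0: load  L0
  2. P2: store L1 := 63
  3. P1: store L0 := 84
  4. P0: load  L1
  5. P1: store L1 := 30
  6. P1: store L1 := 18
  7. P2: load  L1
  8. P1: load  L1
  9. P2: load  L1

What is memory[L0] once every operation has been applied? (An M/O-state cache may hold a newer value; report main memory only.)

  op1 P0: load  L0 → E/I/I on L0; bus BusRd; mem=0
  op2 P2: store L1 := 63 → I/I/M on L1; bus BusRdX; mem=80
  op3 P1: store L0 := 84 → I/M/I on L0; bus BusRdX; mem=0
  op4 P0: load  L1 → S/I/S on L1; bus BusRd Flush; mem=63
  op5 P1: store L1 := 30 → I/M/I on L1; bus BusRdX; mem=63
  op6 P1: store L1 := 18 → I/M/I on L1; bus (none); mem=63
  op7 P2: load  L1 → I/S/S on L1; bus BusRd Flush; mem=18
  op8 P1: load  L1 → I/S/S on L1; bus (none); mem=18
  op9 P2: load  L1 → I/S/S on L1; bus (none); mem=18

memory[L0] = 0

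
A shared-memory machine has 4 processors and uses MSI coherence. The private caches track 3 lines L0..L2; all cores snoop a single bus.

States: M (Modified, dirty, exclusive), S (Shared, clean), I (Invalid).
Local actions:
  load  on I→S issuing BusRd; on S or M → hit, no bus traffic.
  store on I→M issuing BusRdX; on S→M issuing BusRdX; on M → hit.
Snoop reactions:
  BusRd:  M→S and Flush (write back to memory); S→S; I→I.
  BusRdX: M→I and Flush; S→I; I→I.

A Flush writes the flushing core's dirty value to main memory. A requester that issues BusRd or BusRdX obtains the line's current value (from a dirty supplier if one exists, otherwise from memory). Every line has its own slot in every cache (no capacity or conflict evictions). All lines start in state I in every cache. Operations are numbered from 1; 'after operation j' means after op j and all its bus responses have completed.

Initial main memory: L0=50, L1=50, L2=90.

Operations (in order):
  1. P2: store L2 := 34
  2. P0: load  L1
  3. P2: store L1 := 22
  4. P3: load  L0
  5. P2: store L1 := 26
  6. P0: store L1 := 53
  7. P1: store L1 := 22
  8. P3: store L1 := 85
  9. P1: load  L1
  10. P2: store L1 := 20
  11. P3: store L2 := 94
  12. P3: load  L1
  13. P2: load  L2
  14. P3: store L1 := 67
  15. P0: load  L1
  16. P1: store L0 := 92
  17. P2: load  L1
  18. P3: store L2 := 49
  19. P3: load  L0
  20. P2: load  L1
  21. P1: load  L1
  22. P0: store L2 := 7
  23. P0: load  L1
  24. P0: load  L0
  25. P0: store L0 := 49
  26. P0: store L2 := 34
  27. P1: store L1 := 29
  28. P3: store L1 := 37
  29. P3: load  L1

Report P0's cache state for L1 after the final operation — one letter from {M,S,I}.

1. P2: store L2 := 34  bus=[BusRdX]  L2: P0=I P1=I P2=M P3=I  mem[L2]=90
2. P0: load  L1  bus=[BusRd]  L1: P0=S P1=I P2=I P3=I  mem[L1]=50
3. P2: store L1 := 22  bus=[BusRdX]  L1: P0=I P1=I P2=M P3=I  mem[L1]=50
4. P3: load  L0  bus=[BusRd]  L0: P0=I P1=I P2=I P3=S  mem[L0]=50
5. P2: store L1 := 26  bus=[-]  L1: P0=I P1=I P2=M P3=I  mem[L1]=50
6. P0: store L1 := 53  bus=[BusRdX,Flush]  L1: P0=M P1=I P2=I P3=I  mem[L1]=26
7. P1: store L1 := 22  bus=[BusRdX,Flush]  L1: P0=I P1=M P2=I P3=I  mem[L1]=53
8. P3: store L1 := 85  bus=[BusRdX,Flush]  L1: P0=I P1=I P2=I P3=M  mem[L1]=22
9. P1: load  L1  bus=[BusRd,Flush]  L1: P0=I P1=S P2=I P3=S  mem[L1]=85
10. P2: store L1 := 20  bus=[BusRdX]  L1: P0=I P1=I P2=M P3=I  mem[L1]=85
11. P3: store L2 := 94  bus=[BusRdX,Flush]  L2: P0=I P1=I P2=I P3=M  mem[L2]=34
12. P3: load  L1  bus=[BusRd,Flush]  L1: P0=I P1=I P2=S P3=S  mem[L1]=20
13. P2: load  L2  bus=[BusRd,Flush]  L2: P0=I P1=I P2=S P3=S  mem[L2]=94
14. P3: store L1 := 67  bus=[BusRdX]  L1: P0=I P1=I P2=I P3=M  mem[L1]=20
15. P0: load  L1  bus=[BusRd,Flush]  L1: P0=S P1=I P2=I P3=S  mem[L1]=67
16. P1: store L0 := 92  bus=[BusRdX]  L0: P0=I P1=M P2=I P3=I  mem[L0]=50
17. P2: load  L1  bus=[BusRd]  L1: P0=S P1=I P2=S P3=S  mem[L1]=67
18. P3: store L2 := 49  bus=[BusRdX]  L2: P0=I P1=I P2=I P3=M  mem[L2]=94
19. P3: load  L0  bus=[BusRd,Flush]  L0: P0=I P1=S P2=I P3=S  mem[L0]=92
20. P2: load  L1  bus=[-]  L1: P0=S P1=I P2=S P3=S  mem[L1]=67
21. P1: load  L1  bus=[BusRd]  L1: P0=S P1=S P2=S P3=S  mem[L1]=67
22. P0: store L2 := 7  bus=[BusRdX,Flush]  L2: P0=M P1=I P2=I P3=I  mem[L2]=49
23. P0: load  L1  bus=[-]  L1: P0=S P1=S P2=S P3=S  mem[L1]=67
24. P0: load  L0  bus=[BusRd]  L0: P0=S P1=S P2=I P3=S  mem[L0]=92
25. P0: store L0 := 49  bus=[BusRdX]  L0: P0=M P1=I P2=I P3=I  mem[L0]=92
26. P0: store L2 := 34  bus=[-]  L2: P0=M P1=I P2=I P3=I  mem[L2]=49
27. P1: store L1 := 29  bus=[BusRdX]  L1: P0=I P1=M P2=I P3=I  mem[L1]=67
28. P3: store L1 := 37  bus=[BusRdX,Flush]  L1: P0=I P1=I P2=I P3=M  mem[L1]=29
29. P3: load  L1  bus=[-]  L1: P0=I P1=I P2=I P3=M  mem[L1]=29

state = I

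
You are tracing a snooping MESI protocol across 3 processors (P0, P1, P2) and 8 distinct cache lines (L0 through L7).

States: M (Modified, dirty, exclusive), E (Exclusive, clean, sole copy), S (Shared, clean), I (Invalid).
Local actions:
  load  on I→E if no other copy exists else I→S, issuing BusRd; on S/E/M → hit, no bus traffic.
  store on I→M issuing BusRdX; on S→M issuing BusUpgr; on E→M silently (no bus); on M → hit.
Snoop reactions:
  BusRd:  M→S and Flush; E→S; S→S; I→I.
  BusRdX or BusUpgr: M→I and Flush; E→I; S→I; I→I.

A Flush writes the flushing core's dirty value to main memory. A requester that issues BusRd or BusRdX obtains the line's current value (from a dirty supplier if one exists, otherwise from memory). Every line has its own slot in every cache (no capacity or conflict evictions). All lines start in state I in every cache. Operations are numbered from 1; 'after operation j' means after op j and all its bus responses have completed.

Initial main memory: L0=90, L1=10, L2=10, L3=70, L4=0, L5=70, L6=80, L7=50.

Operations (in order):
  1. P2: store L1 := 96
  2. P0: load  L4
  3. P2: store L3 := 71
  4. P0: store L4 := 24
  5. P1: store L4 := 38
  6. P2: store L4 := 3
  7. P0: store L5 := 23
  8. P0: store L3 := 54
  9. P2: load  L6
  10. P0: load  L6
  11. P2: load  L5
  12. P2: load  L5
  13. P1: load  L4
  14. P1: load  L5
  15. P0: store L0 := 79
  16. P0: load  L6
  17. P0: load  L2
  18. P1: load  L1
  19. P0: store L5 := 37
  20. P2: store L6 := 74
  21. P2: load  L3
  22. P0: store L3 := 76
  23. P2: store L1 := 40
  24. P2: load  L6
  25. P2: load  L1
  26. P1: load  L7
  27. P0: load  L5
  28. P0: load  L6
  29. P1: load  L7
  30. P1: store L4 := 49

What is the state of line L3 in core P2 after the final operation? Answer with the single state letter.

state = I

  op1 P2: store L1 := 96 → I/I/M on L1; bus BusRdX; mem=10
  op2 P0: load  L4 → E/I/I on L4; bus BusRd; mem=0
  op3 P2: store L3 := 71 → I/I/M on L3; bus BusRdX; mem=70
  op4 P0: store L4 := 24 → M/I/I on L4; bus (none); mem=0
  op5 P1: store L4 := 38 → I/M/I on L4; bus BusRdX Flush; mem=24
  op6 P2: store L4 := 3 → I/I/M on L4; bus BusRdX Flush; mem=38
  op7 P0: store L5 := 23 → M/I/I on L5; bus BusRdX; mem=70
  op8 P0: store L3 := 54 → M/I/I on L3; bus BusRdX Flush; mem=71
  op9 P2: load  L6 → I/I/E on L6; bus BusRd; mem=80
  op10 P0: load  L6 → S/I/S on L6; bus BusRd; mem=80
  op11 P2: load  L5 → S/I/S on L5; bus BusRd Flush; mem=23
  op12 P2: load  L5 → S/I/S on L5; bus (none); mem=23
  op13 P1: load  L4 → I/S/S on L4; bus BusRd Flush; mem=3
  op14 P1: load  L5 → S/S/S on L5; bus BusRd; mem=23
  op15 P0: store L0 := 79 → M/I/I on L0; bus BusRdX; mem=90
  op16 P0: load  L6 → S/I/S on L6; bus (none); mem=80
  op17 P0: load  L2 → E/I/I on L2; bus BusRd; mem=10
  op18 P1: load  L1 → I/S/S on L1; bus BusRd Flush; mem=96
  op19 P0: store L5 := 37 → M/I/I on L5; bus BusUpgr; mem=23
  op20 P2: store L6 := 74 → I/I/M on L6; bus BusUpgr; mem=80
  op21 P2: load  L3 → S/I/S on L3; bus BusRd Flush; mem=54
  op22 P0: store L3 := 76 → M/I/I on L3; bus BusUpgr; mem=54
  op23 P2: store L1 := 40 → I/I/M on L1; bus BusUpgr; mem=96
  op24 P2: load  L6 → I/I/M on L6; bus (none); mem=80
  op25 P2: load  L1 → I/I/M on L1; bus (none); mem=96
  op26 P1: load  L7 → I/E/I on L7; bus BusRd; mem=50
  op27 P0: load  L5 → M/I/I on L5; bus (none); mem=23
  op28 P0: load  L6 → S/I/S on L6; bus BusRd Flush; mem=74
  op29 P1: load  L7 → I/E/I on L7; bus (none); mem=50
  op30 P1: store L4 := 49 → I/M/I on L4; bus BusUpgr; mem=3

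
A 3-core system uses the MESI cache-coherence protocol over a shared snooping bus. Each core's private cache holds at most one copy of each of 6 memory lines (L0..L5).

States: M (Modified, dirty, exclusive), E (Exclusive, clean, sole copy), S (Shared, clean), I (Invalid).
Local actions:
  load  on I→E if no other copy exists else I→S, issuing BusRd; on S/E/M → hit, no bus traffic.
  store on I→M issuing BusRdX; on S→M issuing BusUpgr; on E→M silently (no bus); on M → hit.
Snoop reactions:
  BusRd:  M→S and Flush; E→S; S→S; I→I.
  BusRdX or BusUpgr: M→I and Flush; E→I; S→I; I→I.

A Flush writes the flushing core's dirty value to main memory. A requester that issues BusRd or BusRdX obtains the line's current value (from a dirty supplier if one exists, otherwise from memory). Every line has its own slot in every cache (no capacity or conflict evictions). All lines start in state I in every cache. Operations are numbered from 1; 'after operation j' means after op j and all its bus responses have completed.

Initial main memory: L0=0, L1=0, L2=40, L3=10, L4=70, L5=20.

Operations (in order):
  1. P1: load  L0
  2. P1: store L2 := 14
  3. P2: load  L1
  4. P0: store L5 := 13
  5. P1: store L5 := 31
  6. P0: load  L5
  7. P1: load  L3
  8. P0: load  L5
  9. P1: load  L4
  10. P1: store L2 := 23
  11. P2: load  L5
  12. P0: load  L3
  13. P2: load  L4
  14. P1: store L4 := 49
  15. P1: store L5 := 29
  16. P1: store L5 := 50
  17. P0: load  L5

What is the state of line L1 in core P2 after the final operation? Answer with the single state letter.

state = E

[1] P1: load  L0 | P0:I, P1:E(0), P2:I | bus: BusRd
[2] P1: store L2 := 14 | P0:I, P1:M(14), P2:I | bus: BusRdX
[3] P2: load  L1 | P0:I, P1:I, P2:E(0) | bus: BusRd
[4] P0: store L5 := 13 | P0:M(13), P1:I, P2:I | bus: BusRdX
[5] P1: store L5 := 31 | P0:I, P1:M(31), P2:I | bus: BusRdX,Flush
[6] P0: load  L5 | P0:S(31), P1:S(31), P2:I | bus: BusRd,Flush
[7] P1: load  L3 | P0:I, P1:E(10), P2:I | bus: BusRd
[8] P0: load  L5 | P0:S(31), P1:S(31), P2:I | bus: none
[9] P1: load  L4 | P0:I, P1:E(70), P2:I | bus: BusRd
[10] P1: store L2 := 23 | P0:I, P1:M(23), P2:I | bus: none
[11] P2: load  L5 | P0:S(31), P1:S(31), P2:S(31) | bus: BusRd
[12] P0: load  L3 | P0:S(10), P1:S(10), P2:I | bus: BusRd
[13] P2: load  L4 | P0:I, P1:S(70), P2:S(70) | bus: BusRd
[14] P1: store L4 := 49 | P0:I, P1:M(49), P2:I | bus: BusUpgr
[15] P1: store L5 := 29 | P0:I, P1:M(29), P2:I | bus: BusUpgr
[16] P1: store L5 := 50 | P0:I, P1:M(50), P2:I | bus: none
[17] P0: load  L5 | P0:S(50), P1:S(50), P2:I | bus: BusRd,Flush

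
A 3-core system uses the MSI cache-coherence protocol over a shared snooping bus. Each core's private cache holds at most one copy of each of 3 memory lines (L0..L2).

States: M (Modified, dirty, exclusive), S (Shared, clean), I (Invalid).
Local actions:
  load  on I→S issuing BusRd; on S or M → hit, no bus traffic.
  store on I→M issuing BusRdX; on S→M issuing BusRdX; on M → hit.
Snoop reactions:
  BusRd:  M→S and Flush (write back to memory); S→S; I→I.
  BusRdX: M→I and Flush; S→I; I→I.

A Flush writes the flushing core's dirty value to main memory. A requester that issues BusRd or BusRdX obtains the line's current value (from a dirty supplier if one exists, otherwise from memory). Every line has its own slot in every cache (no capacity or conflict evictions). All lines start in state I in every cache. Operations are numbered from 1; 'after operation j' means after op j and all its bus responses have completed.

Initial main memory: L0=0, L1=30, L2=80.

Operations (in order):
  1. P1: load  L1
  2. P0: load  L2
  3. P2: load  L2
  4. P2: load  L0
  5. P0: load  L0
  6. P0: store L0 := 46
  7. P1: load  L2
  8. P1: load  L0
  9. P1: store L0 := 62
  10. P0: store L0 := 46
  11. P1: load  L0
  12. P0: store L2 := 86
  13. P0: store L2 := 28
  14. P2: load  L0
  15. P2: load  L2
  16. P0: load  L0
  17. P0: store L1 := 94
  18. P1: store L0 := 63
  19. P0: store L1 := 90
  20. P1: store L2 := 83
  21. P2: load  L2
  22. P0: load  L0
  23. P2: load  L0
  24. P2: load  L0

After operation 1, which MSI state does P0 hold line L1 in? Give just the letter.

  op1 P1: load  L1 → I/S/I on L1; bus BusRd; mem=30
  op2 P0: load  L2 → S/I/I on L2; bus BusRd; mem=80
  op3 P2: load  L2 → S/I/S on L2; bus BusRd; mem=80
  op4 P2: load  L0 → I/I/S on L0; bus BusRd; mem=0
  op5 P0: load  L0 → S/I/S on L0; bus BusRd; mem=0
  op6 P0: store L0 := 46 → M/I/I on L0; bus BusRdX; mem=0
  op7 P1: load  L2 → S/S/S on L2; bus BusRd; mem=80
  op8 P1: load  L0 → S/S/I on L0; bus BusRd Flush; mem=46
  op9 P1: store L0 := 62 → I/M/I on L0; bus BusRdX; mem=46
  op10 P0: store L0 := 46 → M/I/I on L0; bus BusRdX Flush; mem=62
  op11 P1: load  L0 → S/S/I on L0; bus BusRd Flush; mem=46
  op12 P0: store L2 := 86 → M/I/I on L2; bus BusRdX; mem=80
  op13 P0: store L2 := 28 → M/I/I on L2; bus (none); mem=80
  op14 P2: load  L0 → S/S/S on L0; bus BusRd; mem=46
  op15 P2: load  L2 → S/I/S on L2; bus BusRd Flush; mem=28
  op16 P0: load  L0 → S/S/S on L0; bus (none); mem=46
  op17 P0: store L1 := 94 → M/I/I on L1; bus BusRdX; mem=30
  op18 P1: store L0 := 63 → I/M/I on L0; bus BusRdX; mem=46
  op19 P0: store L1 := 90 → M/I/I on L1; bus (none); mem=30
  op20 P1: store L2 := 83 → I/M/I on L2; bus BusRdX; mem=28
  op21 P2: load  L2 → I/S/S on L2; bus BusRd Flush; mem=83
  op22 P0: load  L0 → S/S/I on L0; bus BusRd Flush; mem=63
  op23 P2: load  L0 → S/S/S on L0; bus BusRd; mem=63
  op24 P2: load  L0 → S/S/S on L0; bus (none); mem=63

state = I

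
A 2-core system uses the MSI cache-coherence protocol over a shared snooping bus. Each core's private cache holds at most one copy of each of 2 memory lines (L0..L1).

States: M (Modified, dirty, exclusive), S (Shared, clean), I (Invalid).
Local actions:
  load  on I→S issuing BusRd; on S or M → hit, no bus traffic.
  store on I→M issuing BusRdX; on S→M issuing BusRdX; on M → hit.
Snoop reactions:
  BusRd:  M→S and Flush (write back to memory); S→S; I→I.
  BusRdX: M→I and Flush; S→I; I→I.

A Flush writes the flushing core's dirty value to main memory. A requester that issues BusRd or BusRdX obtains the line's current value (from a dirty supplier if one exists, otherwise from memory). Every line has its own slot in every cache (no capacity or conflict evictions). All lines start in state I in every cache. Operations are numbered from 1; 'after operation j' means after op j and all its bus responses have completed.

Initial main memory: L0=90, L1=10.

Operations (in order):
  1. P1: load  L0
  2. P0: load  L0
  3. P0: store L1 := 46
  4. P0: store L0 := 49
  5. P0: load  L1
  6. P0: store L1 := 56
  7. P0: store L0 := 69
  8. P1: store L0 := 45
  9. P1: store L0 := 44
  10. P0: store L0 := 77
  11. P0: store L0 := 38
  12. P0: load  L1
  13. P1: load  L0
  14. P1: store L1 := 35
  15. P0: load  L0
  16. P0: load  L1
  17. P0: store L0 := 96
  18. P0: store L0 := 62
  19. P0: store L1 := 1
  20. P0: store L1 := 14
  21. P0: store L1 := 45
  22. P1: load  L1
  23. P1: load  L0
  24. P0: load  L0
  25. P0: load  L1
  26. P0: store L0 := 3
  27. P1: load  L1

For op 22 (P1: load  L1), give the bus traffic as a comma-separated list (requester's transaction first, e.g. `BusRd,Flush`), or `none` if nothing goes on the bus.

bus = BusRd,Flush

1. P1: load  L0  bus=[BusRd]  L0: P0=I P1=S  mem[L0]=90
2. P0: load  L0  bus=[BusRd]  L0: P0=S P1=S  mem[L0]=90
3. P0: store L1 := 46  bus=[BusRdX]  L1: P0=M P1=I  mem[L1]=10
4. P0: store L0 := 49  bus=[BusRdX]  L0: P0=M P1=I  mem[L0]=90
5. P0: load  L1  bus=[-]  L1: P0=M P1=I  mem[L1]=10
6. P0: store L1 := 56  bus=[-]  L1: P0=M P1=I  mem[L1]=10
7. P0: store L0 := 69  bus=[-]  L0: P0=M P1=I  mem[L0]=90
8. P1: store L0 := 45  bus=[BusRdX,Flush]  L0: P0=I P1=M  mem[L0]=69
9. P1: store L0 := 44  bus=[-]  L0: P0=I P1=M  mem[L0]=69
10. P0: store L0 := 77  bus=[BusRdX,Flush]  L0: P0=M P1=I  mem[L0]=44
11. P0: store L0 := 38  bus=[-]  L0: P0=M P1=I  mem[L0]=44
12. P0: load  L1  bus=[-]  L1: P0=M P1=I  mem[L1]=10
13. P1: load  L0  bus=[BusRd,Flush]  L0: P0=S P1=S  mem[L0]=38
14. P1: store L1 := 35  bus=[BusRdX,Flush]  L1: P0=I P1=M  mem[L1]=56
15. P0: load  L0  bus=[-]  L0: P0=S P1=S  mem[L0]=38
16. P0: load  L1  bus=[BusRd,Flush]  L1: P0=S P1=S  mem[L1]=35
17. P0: store L0 := 96  bus=[BusRdX]  L0: P0=M P1=I  mem[L0]=38
18. P0: store L0 := 62  bus=[-]  L0: P0=M P1=I  mem[L0]=38
19. P0: store L1 := 1  bus=[BusRdX]  L1: P0=M P1=I  mem[L1]=35
20. P0: store L1 := 14  bus=[-]  L1: P0=M P1=I  mem[L1]=35
21. P0: store L1 := 45  bus=[-]  L1: P0=M P1=I  mem[L1]=35
22. P1: load  L1  bus=[BusRd,Flush]  L1: P0=S P1=S  mem[L1]=45
23. P1: load  L0  bus=[BusRd,Flush]  L0: P0=S P1=S  mem[L0]=62
24. P0: load  L0  bus=[-]  L0: P0=S P1=S  mem[L0]=62
25. P0: load  L1  bus=[-]  L1: P0=S P1=S  mem[L1]=45
26. P0: store L0 := 3  bus=[BusRdX]  L0: P0=M P1=I  mem[L0]=62
27. P1: load  L1  bus=[-]  L1: P0=S P1=S  mem[L1]=45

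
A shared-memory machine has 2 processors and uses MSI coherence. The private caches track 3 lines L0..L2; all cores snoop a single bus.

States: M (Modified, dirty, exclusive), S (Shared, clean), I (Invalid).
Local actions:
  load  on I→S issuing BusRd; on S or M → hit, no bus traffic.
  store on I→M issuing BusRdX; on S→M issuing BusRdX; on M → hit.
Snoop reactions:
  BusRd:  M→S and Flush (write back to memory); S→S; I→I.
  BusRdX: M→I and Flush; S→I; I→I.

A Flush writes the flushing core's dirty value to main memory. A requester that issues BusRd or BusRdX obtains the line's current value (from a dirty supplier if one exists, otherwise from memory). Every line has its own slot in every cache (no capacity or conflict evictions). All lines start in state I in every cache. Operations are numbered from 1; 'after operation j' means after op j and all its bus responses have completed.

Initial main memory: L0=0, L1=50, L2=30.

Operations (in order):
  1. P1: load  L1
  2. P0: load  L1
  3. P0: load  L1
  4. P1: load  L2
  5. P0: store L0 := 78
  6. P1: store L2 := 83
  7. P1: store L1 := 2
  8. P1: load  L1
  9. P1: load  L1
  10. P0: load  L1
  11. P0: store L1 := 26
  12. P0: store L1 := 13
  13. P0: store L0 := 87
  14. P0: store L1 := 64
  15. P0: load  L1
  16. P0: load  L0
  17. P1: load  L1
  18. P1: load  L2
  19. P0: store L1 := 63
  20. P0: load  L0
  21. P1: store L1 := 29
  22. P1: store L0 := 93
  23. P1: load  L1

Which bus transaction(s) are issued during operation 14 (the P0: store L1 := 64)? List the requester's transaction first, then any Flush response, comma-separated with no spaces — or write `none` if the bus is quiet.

bus = none

1. P1: load  L1  bus=[BusRd]  L1: P0=I P1=S  mem[L1]=50
2. P0: load  L1  bus=[BusRd]  L1: P0=S P1=S  mem[L1]=50
3. P0: load  L1  bus=[-]  L1: P0=S P1=S  mem[L1]=50
4. P1: load  L2  bus=[BusRd]  L2: P0=I P1=S  mem[L2]=30
5. P0: store L0 := 78  bus=[BusRdX]  L0: P0=M P1=I  mem[L0]=0
6. P1: store L2 := 83  bus=[BusRdX]  L2: P0=I P1=M  mem[L2]=30
7. P1: store L1 := 2  bus=[BusRdX]  L1: P0=I P1=M  mem[L1]=50
8. P1: load  L1  bus=[-]  L1: P0=I P1=M  mem[L1]=50
9. P1: load  L1  bus=[-]  L1: P0=I P1=M  mem[L1]=50
10. P0: load  L1  bus=[BusRd,Flush]  L1: P0=S P1=S  mem[L1]=2
11. P0: store L1 := 26  bus=[BusRdX]  L1: P0=M P1=I  mem[L1]=2
12. P0: store L1 := 13  bus=[-]  L1: P0=M P1=I  mem[L1]=2
13. P0: store L0 := 87  bus=[-]  L0: P0=M P1=I  mem[L0]=0
14. P0: store L1 := 64  bus=[-]  L1: P0=M P1=I  mem[L1]=2
15. P0: load  L1  bus=[-]  L1: P0=M P1=I  mem[L1]=2
16. P0: load  L0  bus=[-]  L0: P0=M P1=I  mem[L0]=0
17. P1: load  L1  bus=[BusRd,Flush]  L1: P0=S P1=S  mem[L1]=64
18. P1: load  L2  bus=[-]  L2: P0=I P1=M  mem[L2]=30
19. P0: store L1 := 63  bus=[BusRdX]  L1: P0=M P1=I  mem[L1]=64
20. P0: load  L0  bus=[-]  L0: P0=M P1=I  mem[L0]=0
21. P1: store L1 := 29  bus=[BusRdX,Flush]  L1: P0=I P1=M  mem[L1]=63
22. P1: store L0 := 93  bus=[BusRdX,Flush]  L0: P0=I P1=M  mem[L0]=87
23. P1: load  L1  bus=[-]  L1: P0=I P1=M  mem[L1]=63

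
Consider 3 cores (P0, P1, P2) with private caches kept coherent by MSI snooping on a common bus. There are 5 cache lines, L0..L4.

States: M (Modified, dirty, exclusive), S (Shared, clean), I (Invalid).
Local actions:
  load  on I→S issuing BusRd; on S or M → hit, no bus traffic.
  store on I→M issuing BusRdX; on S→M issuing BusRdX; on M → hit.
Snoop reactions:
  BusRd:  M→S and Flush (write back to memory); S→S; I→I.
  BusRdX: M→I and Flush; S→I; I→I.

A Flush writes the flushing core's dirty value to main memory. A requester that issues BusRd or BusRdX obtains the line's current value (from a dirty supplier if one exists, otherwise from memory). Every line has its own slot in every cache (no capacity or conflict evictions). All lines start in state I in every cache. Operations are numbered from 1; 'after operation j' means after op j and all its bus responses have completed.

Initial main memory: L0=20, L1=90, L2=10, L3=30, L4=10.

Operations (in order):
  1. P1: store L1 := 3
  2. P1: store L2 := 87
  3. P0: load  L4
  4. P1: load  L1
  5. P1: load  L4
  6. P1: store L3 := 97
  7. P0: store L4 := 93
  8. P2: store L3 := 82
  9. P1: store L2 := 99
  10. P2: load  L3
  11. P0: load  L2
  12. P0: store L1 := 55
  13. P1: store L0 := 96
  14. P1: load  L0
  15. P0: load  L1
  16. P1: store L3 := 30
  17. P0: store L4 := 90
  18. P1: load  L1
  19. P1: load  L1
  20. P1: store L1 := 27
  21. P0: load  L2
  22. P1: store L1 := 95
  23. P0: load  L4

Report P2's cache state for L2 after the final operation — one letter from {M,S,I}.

state = I

  op1 P1: store L1 := 3 → I/M/I on L1; bus BusRdX; mem=90
  op2 P1: store L2 := 87 → I/M/I on L2; bus BusRdX; mem=10
  op3 P0: load  L4 → S/I/I on L4; bus BusRd; mem=10
  op4 P1: load  L1 → I/M/I on L1; bus (none); mem=90
  op5 P1: load  L4 → S/S/I on L4; bus BusRd; mem=10
  op6 P1: store L3 := 97 → I/M/I on L3; bus BusRdX; mem=30
  op7 P0: store L4 := 93 → M/I/I on L4; bus BusRdX; mem=10
  op8 P2: store L3 := 82 → I/I/M on L3; bus BusRdX Flush; mem=97
  op9 P1: store L2 := 99 → I/M/I on L2; bus (none); mem=10
  op10 P2: load  L3 → I/I/M on L3; bus (none); mem=97
  op11 P0: load  L2 → S/S/I on L2; bus BusRd Flush; mem=99
  op12 P0: store L1 := 55 → M/I/I on L1; bus BusRdX Flush; mem=3
  op13 P1: store L0 := 96 → I/M/I on L0; bus BusRdX; mem=20
  op14 P1: load  L0 → I/M/I on L0; bus (none); mem=20
  op15 P0: load  L1 → M/I/I on L1; bus (none); mem=3
  op16 P1: store L3 := 30 → I/M/I on L3; bus BusRdX Flush; mem=82
  op17 P0: store L4 := 90 → M/I/I on L4; bus (none); mem=10
  op18 P1: load  L1 → S/S/I on L1; bus BusRd Flush; mem=55
  op19 P1: load  L1 → S/S/I on L1; bus (none); mem=55
  op20 P1: store L1 := 27 → I/M/I on L1; bus BusRdX; mem=55
  op21 P0: load  L2 → S/S/I on L2; bus (none); mem=99
  op22 P1: store L1 := 95 → I/M/I on L1; bus (none); mem=55
  op23 P0: load  L4 → M/I/I on L4; bus (none); mem=10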